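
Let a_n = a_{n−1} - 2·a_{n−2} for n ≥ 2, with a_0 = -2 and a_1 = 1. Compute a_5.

-13

With companion matrix T = [[1, -2], [1, 0]], [a_n, a_{n−1}]ᵀ = T·[a_{n−1}, a_{n−2}]ᵀ, so [a_5, a_4]ᵀ = T⁴·[a_1, a_0]ᵀ.
T⁴ = [[-1, 6], [-3, 2]], giving [a_5, a_4]ᵀ = [[-13], [-7]].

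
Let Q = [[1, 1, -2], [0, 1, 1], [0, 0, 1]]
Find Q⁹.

[[1, 9, 18], [0, 1, 9], [0, 0, 1]]

Q = I + N where N = [[0, 1, -2], [0, 0, 1], [0, 0, 0]] is strictly upper-triangular, so N³ = 0.
(I + N)⁹ = I + 9·N + 36·N² = [[1, 9, 18], [0, 1, 9], [0, 0, 1]].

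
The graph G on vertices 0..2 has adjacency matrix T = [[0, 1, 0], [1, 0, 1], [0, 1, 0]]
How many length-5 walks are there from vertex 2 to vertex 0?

The number of length-5 walks from vertex 2 to vertex 0 is entry (2,0) of T⁵, where T is the adjacency matrix.
T² = [[1, 0, 1], [0, 2, 0], [1, 0, 1]]
T³ = [[0, 2, 0], [2, 0, 2], [0, 2, 0]]
T⁴ = [[2, 0, 2], [0, 4, 0], [2, 0, 2]]
T⁵ = [[0, 4, 0], [4, 0, 4], [0, 4, 0]]

0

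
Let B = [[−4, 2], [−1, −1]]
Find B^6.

tr B = −5 and det B = 6, so the characteristic polynomial is λ² − (−5)λ + (6) with roots −2 and −3.
Eigenvectors give P = [[−1, 2], [−1, 1]] with P⁻¹ = [[1, −2], [1, −1]], and B = P·diag(−2, −3)·P⁻¹.
Then B^6 = P·diag(64, 729)·P⁻¹ = [[−64, 1458], [−64, 729]] · [[1, −2], [1, −1]] = [[1394, −1330], [665, −601]].

[[1394, −1330], [665, −601]]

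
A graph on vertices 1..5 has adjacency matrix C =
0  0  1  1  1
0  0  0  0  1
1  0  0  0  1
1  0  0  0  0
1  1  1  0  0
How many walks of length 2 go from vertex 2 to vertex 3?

The number of length-2 walks from vertex 2 to vertex 3 is entry (2,3) of C², where C is the adjacency matrix.
C² = [[3, 1, 1, 0, 1], [1, 1, 1, 0, 0], [1, 1, 2, 1, 1], [0, 0, 1, 1, 1], [1, 0, 1, 1, 3]]

1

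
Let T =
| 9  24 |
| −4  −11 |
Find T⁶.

[[−1455, −4368], [728, 2185]]

tr T = −2 and det T = −3, so the characteristic polynomial is λ² − (−2)λ + (−3) with roots −3 and 1.
Eigenvectors give P = [[−2, 3], [1, −1]] with P⁻¹ = [[1, 3], [1, 2]], and T = P·diag(−3, 1)·P⁻¹.
Then T⁶ = P·diag(729, 1)·P⁻¹ = [[−1458, 3], [729, −1]] · [[1, 3], [1, 2]] = [[−1455, −4368], [728, 2185]].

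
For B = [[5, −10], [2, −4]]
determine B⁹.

B² = B (a projection; rank 1, trace 1), so B⁹ = B.

[[5, −10], [2, −4]]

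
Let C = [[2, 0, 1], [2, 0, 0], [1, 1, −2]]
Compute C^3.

C^2 = [[5, 1, 0], [4, 0, 2], [2, −2, 5]]
C^3 = [[12, 0, 5], [10, 2, 0], [5, 5, −8]]

[[12, 0, 5], [10, 2, 0], [5, 5, −8]]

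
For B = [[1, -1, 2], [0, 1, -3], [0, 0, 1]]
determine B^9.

B = I + N where N = [[0, -1, 2], [0, 0, -3], [0, 0, 0]] is strictly upper-triangular, so N^3 = 0.
(I + N)^9 = I + 9·N + 36·N^2 = [[1, -9, 126], [0, 1, -27], [0, 0, 1]].

[[1, -9, 126], [0, 1, -27], [0, 0, 1]]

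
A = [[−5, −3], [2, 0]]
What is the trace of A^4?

tr A = −5 and det A = 6, so the characteristic polynomial is λ² − (−5)λ + (6) with roots −2 and −3.
Eigenvectors give P = [[−1, 3], [1, −2]] with P⁻¹ = [[2, 3], [1, 1]], and A = P·diag(−2, −3)·P⁻¹.
Then A^4 = P·diag(16, 81)·P⁻¹ = [[−16, 243], [16, −162]] · [[2, 3], [1, 1]] = [[211, 195], [−130, −114]].

97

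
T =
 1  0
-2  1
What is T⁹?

[[1, 0], [-18, 1]]

T = I + N where N = [[0, 0], [-2, 0]] is strictly lower-triangular, so N² = 0.
(I + N)⁹ = I + 9·N = [[1, 0], [-18, 1]].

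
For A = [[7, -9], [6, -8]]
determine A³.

tr A = -1 and det A = -2, so the characteristic polynomial is λ² − (-1)λ + (-2) with roots -2 and 1.
Eigenvectors give P = [[1, 3], [1, 2]] with P⁻¹ = [[-2, 3], [1, -1]], and A = P·diag(-2, 1)·P⁻¹.
Then A³ = P·diag(-8, 1)·P⁻¹ = [[-8, 3], [-8, 2]] · [[-2, 3], [1, -1]] = [[19, -27], [18, -26]].

[[19, -27], [18, -26]]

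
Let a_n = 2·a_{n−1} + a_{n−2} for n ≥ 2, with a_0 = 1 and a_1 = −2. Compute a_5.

−46

With companion matrix Q = [[2, 1], [1, 0]], [a_n, a_{n−1}]ᵀ = Q·[a_{n−1}, a_{n−2}]ᵀ, so [a_5, a_4]ᵀ = Q⁴·[a_1, a_0]ᵀ.
Q⁴ = [[29, 12], [12, 5]], giving [a_5, a_4]ᵀ = [[−46], [−19]].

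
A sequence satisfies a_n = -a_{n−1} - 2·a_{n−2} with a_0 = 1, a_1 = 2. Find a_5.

-8

With companion matrix Q = [[-1, -2], [1, 0]], [a_n, a_{n−1}]ᵀ = Q·[a_{n−1}, a_{n−2}]ᵀ, so [a_5, a_4]ᵀ = Q⁴·[a_1, a_0]ᵀ.
Q⁴ = [[-1, -6], [3, 2]], giving [a_5, a_4]ᵀ = [[-8], [8]].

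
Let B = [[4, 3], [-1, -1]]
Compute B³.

[[43, 30], [-10, -7]]

B² = [[13, 9], [-3, -2]]
B³ = [[43, 30], [-10, -7]]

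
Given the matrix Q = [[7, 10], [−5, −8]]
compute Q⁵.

[[307, 550], [−275, −518]]

tr Q = −1 and det Q = −6, so the characteristic polynomial is λ² − (−1)λ + (−6) with roots 2 and −3.
Eigenvectors give P = [[−2, −1], [1, 1]] with P⁻¹ = [[−1, −1], [1, 2]], and Q = P·diag(2, −3)·P⁻¹.
Then Q⁵ = P·diag(32, −243)·P⁻¹ = [[−64, 243], [32, −243]] · [[−1, −1], [1, 2]] = [[307, 550], [−275, −518]].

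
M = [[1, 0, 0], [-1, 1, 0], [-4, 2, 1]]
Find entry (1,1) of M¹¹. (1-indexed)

M = I + N where N = [[0, 0, 0], [-1, 0, 0], [-4, 2, 0]] is strictly lower-triangular, so N³ = 0.
(I + N)¹¹ = I + 11·N + 55·N² = [[1, 0, 0], [-11, 1, 0], [-154, 22, 1]].

1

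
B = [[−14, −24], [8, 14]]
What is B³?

tr B = 0 and det B = −4, so the characteristic polynomial is λ² − (0)λ + (−4) with roots −2 and 2.
Eigenvectors give P = [[−2, 3], [1, −2]] with P⁻¹ = [[−2, −3], [−1, −2]], and B = P·diag(−2, 2)·P⁻¹.
Then B³ = P·diag(−8, 8)·P⁻¹ = [[16, 24], [−8, −16]] · [[−2, −3], [−1, −2]] = [[−56, −96], [32, 56]].

[[−56, −96], [32, 56]]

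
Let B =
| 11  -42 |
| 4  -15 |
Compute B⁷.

tr B = -4 and det B = 3, so the characteristic polynomial is λ² − (-4)λ + (3) with roots -1 and -3.
Eigenvectors give P = [[7, 3], [2, 1]] with P⁻¹ = [[1, -3], [-2, 7]], and B = P·diag(-1, -3)·P⁻¹.
Then B⁷ = P·diag(-1, -2187)·P⁻¹ = [[-7, -6561], [-2, -2187]] · [[1, -3], [-2, 7]] = [[13115, -45906], [4372, -15303]].

[[13115, -45906], [4372, -15303]]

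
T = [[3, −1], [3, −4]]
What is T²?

[[6, 1], [−3, 13]]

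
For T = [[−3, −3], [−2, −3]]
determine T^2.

[[15, 18], [12, 15]]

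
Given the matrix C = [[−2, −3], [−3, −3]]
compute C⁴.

C² = [[13, 15], [15, 18]]
C³ = [[−71, −84], [−84, −99]]
C⁴ = [[394, 465], [465, 549]]

[[394, 465], [465, 549]]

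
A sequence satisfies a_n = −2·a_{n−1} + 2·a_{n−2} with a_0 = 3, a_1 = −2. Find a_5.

With companion matrix C = [[−2, 2], [1, 0]], [a_n, a_{n−1}]ᵀ = C·[a_{n−1}, a_{n−2}]ᵀ, so [a_5, a_4]ᵀ = C⁴·[a_1, a_0]ᵀ.
C⁴ = [[44, −32], [−16, 12]], giving [a_5, a_4]ᵀ = [[−184], [68]].

−184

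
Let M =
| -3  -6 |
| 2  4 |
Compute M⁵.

[[-3, -6], [2, 4]]

M² = M (a projection; rank 1, trace 1), so M⁵ = M.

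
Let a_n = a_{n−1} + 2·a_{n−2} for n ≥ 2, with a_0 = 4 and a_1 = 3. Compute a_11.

With companion matrix B = [[1, 2], [1, 0]], [a_n, a_{n−1}]ᵀ = B·[a_{n−1}, a_{n−2}]ᵀ, so [a_11, a_10]ᵀ = B¹⁰·[a_1, a_0]ᵀ.
B¹⁰ = [[683, 682], [341, 342]], giving [a_11, a_10]ᵀ = [[4777], [2391]].

4777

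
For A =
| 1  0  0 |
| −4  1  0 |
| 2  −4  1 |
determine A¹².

[[1, 0, 0], [−48, 1, 0], [1080, −48, 1]]

A = I + N where N = [[0, 0, 0], [−4, 0, 0], [2, −4, 0]] is strictly lower-triangular, so N³ = 0.
(I + N)¹² = I + 12·N + 66·N² = [[1, 0, 0], [−48, 1, 0], [1080, −48, 1]].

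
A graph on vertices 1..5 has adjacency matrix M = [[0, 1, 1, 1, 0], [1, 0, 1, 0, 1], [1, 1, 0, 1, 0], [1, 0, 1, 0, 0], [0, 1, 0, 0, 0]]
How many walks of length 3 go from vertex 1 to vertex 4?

5

The number of length-3 walks from vertex 1 to vertex 4 is entry (1,4) of M³, where M is the adjacency matrix.
M² = [[3, 1, 2, 1, 1], [1, 3, 1, 2, 0], [2, 1, 3, 1, 1], [1, 2, 1, 2, 0], [1, 0, 1, 0, 1]]
M³ = [[4, 6, 5, 5, 1], [6, 2, 6, 2, 3], [5, 6, 4, 5, 1], [5, 2, 5, 2, 2], [1, 3, 1, 2, 0]]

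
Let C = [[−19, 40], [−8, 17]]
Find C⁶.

[[3641, −7280], [1456, −2911]]

tr C = −2 and det C = −3, so the characteristic polynomial is λ² − (−2)λ + (−3) with roots −3 and 1.
Eigenvectors give P = [[5, 2], [2, 1]] with P⁻¹ = [[1, −2], [−2, 5]], and C = P·diag(−3, 1)·P⁻¹.
Then C⁶ = P·diag(729, 1)·P⁻¹ = [[3645, 2], [1458, 1]] · [[1, −2], [−2, 5]] = [[3641, −7280], [1456, −2911]].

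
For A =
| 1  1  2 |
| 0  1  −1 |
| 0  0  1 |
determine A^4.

A = I + N where N = [[0, 1, 2], [0, 0, −1], [0, 0, 0]] is strictly upper-triangular, so N^3 = 0.
(I + N)^4 = I + 4·N + 6·N^2 = [[1, 4, 2], [0, 1, −4], [0, 0, 1]].

[[1, 4, 2], [0, 1, −4], [0, 0, 1]]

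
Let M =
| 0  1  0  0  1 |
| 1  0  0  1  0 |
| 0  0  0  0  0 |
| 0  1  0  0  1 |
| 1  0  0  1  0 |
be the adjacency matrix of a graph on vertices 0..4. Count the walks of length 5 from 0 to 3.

The number of length-5 walks from vertex 0 to vertex 3 is entry (0,3) of M⁵, where M is the adjacency matrix.
M² = [[2, 0, 0, 2, 0], [0, 2, 0, 0, 2], [0, 0, 0, 0, 0], [2, 0, 0, 2, 0], [0, 2, 0, 0, 2]]
M³ = [[0, 4, 0, 0, 4], [4, 0, 0, 4, 0], [0, 0, 0, 0, 0], [0, 4, 0, 0, 4], [4, 0, 0, 4, 0]]
M⁴ = [[8, 0, 0, 8, 0], [0, 8, 0, 0, 8], [0, 0, 0, 0, 0], [8, 0, 0, 8, 0], [0, 8, 0, 0, 8]]
M⁵ = [[0, 16, 0, 0, 16], [16, 0, 0, 16, 0], [0, 0, 0, 0, 0], [0, 16, 0, 0, 16], [16, 0, 0, 16, 0]]

0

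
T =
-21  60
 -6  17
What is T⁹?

[[-196821, 590460], [-59046, 177137]]

tr T = -4 and det T = 3, so the characteristic polynomial is λ² − (-4)λ + (3) with roots -1 and -3.
Eigenvectors give P = [[3, 10], [1, 3]] with P⁻¹ = [[-3, 10], [1, -3]], and T = P·diag(-1, -3)·P⁻¹.
Then T⁹ = P·diag(-1, -19683)·P⁻¹ = [[-3, -196830], [-1, -59049]] · [[-3, 10], [1, -3]] = [[-196821, 590460], [-59046, 177137]].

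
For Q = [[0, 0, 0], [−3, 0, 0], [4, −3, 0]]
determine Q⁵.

Q is strictly triangular, hence nilpotent: Q³ = 0, so Q⁵ = 0.

[[0, 0, 0], [0, 0, 0], [0, 0, 0]]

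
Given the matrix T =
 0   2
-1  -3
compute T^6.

[[-62, -126], [63, 127]]

tr T = -3 and det T = 2, so the characteristic polynomial is λ² − (-3)λ + (2) with roots -2 and -1.
Eigenvectors give P = [[1, -2], [-1, 1]] with P⁻¹ = [[-1, -2], [-1, -1]], and T = P·diag(-2, -1)·P⁻¹.
Then T^6 = P·diag(64, 1)·P⁻¹ = [[64, -2], [-64, 1]] · [[-1, -2], [-1, -1]] = [[-62, -126], [63, 127]].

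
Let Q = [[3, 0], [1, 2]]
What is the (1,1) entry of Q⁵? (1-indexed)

tr Q = 5 and det Q = 6, so the characteristic polynomial is λ² − (5)λ + (6) with roots 3 and 2.
Eigenvectors give P = [[1, 0], [1, -1]] with P⁻¹ = [[1, 0], [1, -1]], and Q = P·diag(3, 2)·P⁻¹.
Then Q⁵ = P·diag(243, 32)·P⁻¹ = [[243, 0], [243, -32]] · [[1, 0], [1, -1]] = [[243, 0], [211, 32]].

243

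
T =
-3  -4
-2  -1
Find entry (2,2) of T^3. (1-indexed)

-41

T^2 = [[17, 16], [8, 9]]
T^3 = [[-83, -84], [-42, -41]]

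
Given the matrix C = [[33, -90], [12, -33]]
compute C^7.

tr C = 0 and det C = -9, so the characteristic polynomial is λ² − (0)λ + (-9) with roots -3 and 3.
Eigenvectors give P = [[-5, 3], [-2, 1]] with P⁻¹ = [[1, -3], [2, -5]], and C = P·diag(-3, 3)·P⁻¹.
Then C^7 = P·diag(-2187, 2187)·P⁻¹ = [[10935, 6561], [4374, 2187]] · [[1, -3], [2, -5]] = [[24057, -65610], [8748, -24057]].

[[24057, -65610], [8748, -24057]]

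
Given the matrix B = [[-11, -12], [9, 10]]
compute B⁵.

[[-131, -132], [99, 100]]

tr B = -1 and det B = -2, so the characteristic polynomial is λ² − (-1)λ + (-2) with roots 1 and -2.
Eigenvectors give P = [[-1, -4], [1, 3]] with P⁻¹ = [[3, 4], [-1, -1]], and B = P·diag(1, -2)·P⁻¹.
Then B⁵ = P·diag(1, -32)·P⁻¹ = [[-1, 128], [1, -96]] · [[3, 4], [-1, -1]] = [[-131, -132], [99, 100]].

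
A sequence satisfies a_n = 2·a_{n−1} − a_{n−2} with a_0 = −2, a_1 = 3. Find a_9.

With companion matrix T = [[2, −1], [1, 0]], [a_n, a_{n−1}]ᵀ = T·[a_{n−1}, a_{n−2}]ᵀ, so [a_9, a_8]ᵀ = T⁸·[a_1, a_0]ᵀ.
T⁸ = [[9, −8], [8, −7]], giving [a_9, a_8]ᵀ = [[43], [38]].

43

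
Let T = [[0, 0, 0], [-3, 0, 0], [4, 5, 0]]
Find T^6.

T is strictly triangular, hence nilpotent: T^3 = 0, so T^6 = 0.

[[0, 0, 0], [0, 0, 0], [0, 0, 0]]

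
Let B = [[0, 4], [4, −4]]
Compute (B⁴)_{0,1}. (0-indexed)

−768

B² = [[16, −16], [−16, 32]]
B³ = [[−64, 128], [128, −192]]
B⁴ = [[512, −768], [−768, 1280]]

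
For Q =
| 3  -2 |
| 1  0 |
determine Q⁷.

tr Q = 3 and det Q = 2, so the characteristic polynomial is λ² − (3)λ + (2) with roots 2 and 1.
Eigenvectors give P = [[2, -1], [1, -1]] with P⁻¹ = [[1, -1], [1, -2]], and Q = P·diag(2, 1)·P⁻¹.
Then Q⁷ = P·diag(128, 1)·P⁻¹ = [[256, -1], [128, -1]] · [[1, -1], [1, -2]] = [[255, -254], [127, -126]].

[[255, -254], [127, -126]]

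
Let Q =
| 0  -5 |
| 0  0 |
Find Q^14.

[[0, 0], [0, 0]]

Q is strictly triangular, hence nilpotent: Q^2 = 0, so Q^14 = 0.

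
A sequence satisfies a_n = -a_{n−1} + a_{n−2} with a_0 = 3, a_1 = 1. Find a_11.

-76

With companion matrix C = [[-1, 1], [1, 0]], [a_n, a_{n−1}]ᵀ = C·[a_{n−1}, a_{n−2}]ᵀ, so [a_11, a_10]ᵀ = C¹⁰·[a_1, a_0]ᵀ.
C¹⁰ = [[89, -55], [-55, 34]], giving [a_11, a_10]ᵀ = [[-76], [47]].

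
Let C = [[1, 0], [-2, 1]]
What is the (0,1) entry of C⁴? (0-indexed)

C = I + N where N = [[0, 0], [-2, 0]] is strictly lower-triangular, so N² = 0.
(I + N)⁴ = I + 4·N = [[1, 0], [-8, 1]].

0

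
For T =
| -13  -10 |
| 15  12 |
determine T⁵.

[[-793, -550], [825, 582]]

tr T = -1 and det T = -6, so the characteristic polynomial is λ² − (-1)λ + (-6) with roots -3 and 2.
Eigenvectors give P = [[1, 2], [-1, -3]] with P⁻¹ = [[3, 2], [-1, -1]], and T = P·diag(-3, 2)·P⁻¹.
Then T⁵ = P·diag(-243, 32)·P⁻¹ = [[-243, 64], [243, -96]] · [[3, 2], [-1, -1]] = [[-793, -550], [825, 582]].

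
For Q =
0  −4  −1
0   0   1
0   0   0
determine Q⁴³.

Q is strictly triangular, hence nilpotent: Q³ = 0, so Q⁴³ = 0.

[[0, 0, 0], [0, 0, 0], [0, 0, 0]]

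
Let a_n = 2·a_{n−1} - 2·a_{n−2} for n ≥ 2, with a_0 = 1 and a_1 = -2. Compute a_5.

8

With companion matrix T = [[2, -2], [1, 0]], [a_n, a_{n−1}]ᵀ = T·[a_{n−1}, a_{n−2}]ᵀ, so [a_5, a_4]ᵀ = T⁴·[a_1, a_0]ᵀ.
T⁴ = [[-4, 0], [0, -4]], giving [a_5, a_4]ᵀ = [[8], [-4]].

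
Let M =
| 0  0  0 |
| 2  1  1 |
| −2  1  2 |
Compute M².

[[0, 0, 0], [0, 2, 3], [−2, 3, 5]]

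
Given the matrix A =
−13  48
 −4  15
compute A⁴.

[[−239, 960], [−80, 321]]

tr A = 2 and det A = −3, so the characteristic polynomial is λ² − (2)λ + (−3) with roots −1 and 3.
Eigenvectors give P = [[4, 3], [1, 1]] with P⁻¹ = [[1, −3], [−1, 4]], and A = P·diag(−1, 3)·P⁻¹.
Then A⁴ = P·diag(1, 81)·P⁻¹ = [[4, 243], [1, 81]] · [[1, −3], [−1, 4]] = [[−239, 960], [−80, 321]].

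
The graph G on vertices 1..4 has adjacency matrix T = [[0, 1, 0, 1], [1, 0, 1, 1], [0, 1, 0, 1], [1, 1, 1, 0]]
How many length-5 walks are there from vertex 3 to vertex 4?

The number of length-5 walks from vertex 3 to vertex 4 is entry (3,4) of T⁵, where T is the adjacency matrix.
T² = [[2, 1, 2, 1], [1, 3, 1, 2], [2, 1, 2, 1], [1, 2, 1, 3]]
T³ = [[2, 5, 2, 5], [5, 4, 5, 5], [2, 5, 2, 5], [5, 5, 5, 4]]
T⁴ = [[10, 9, 10, 9], [9, 15, 9, 14], [10, 9, 10, 9], [9, 14, 9, 15]]
T⁵ = [[18, 29, 18, 29], [29, 32, 29, 33], [18, 29, 18, 29], [29, 33, 29, 32]]

29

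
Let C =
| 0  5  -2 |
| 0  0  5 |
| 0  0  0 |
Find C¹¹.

C is strictly triangular, hence nilpotent: C³ = 0, so C¹¹ = 0.

[[0, 0, 0], [0, 0, 0], [0, 0, 0]]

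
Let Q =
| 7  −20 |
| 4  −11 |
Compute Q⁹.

tr Q = −4 and det Q = 3, so the characteristic polynomial is λ² − (−4)λ + (3) with roots −3 and −1.
Eigenvectors give P = [[−2, −5], [−1, −2]] with P⁻¹ = [[2, −5], [−1, 2]], and Q = P·diag(−3, −1)·P⁻¹.
Then Q⁹ = P·diag(−19683, −1)·P⁻¹ = [[39366, 5], [19683, 2]] · [[2, −5], [−1, 2]] = [[78727, −196820], [39364, −98411]].

[[78727, −196820], [39364, −98411]]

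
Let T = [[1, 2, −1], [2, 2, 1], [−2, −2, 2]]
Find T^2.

[[7, 8, −1], [4, 6, 2], [−10, −12, 4]]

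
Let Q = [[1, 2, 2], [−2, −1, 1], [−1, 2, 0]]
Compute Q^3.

Q^2 = [[−5, 4, 4], [−1, −1, −5], [−5, −4, 0]]
Q^3 = [[−17, −6, −6], [6, −11, −3], [3, −6, −14]]

[[−17, −6, −6], [6, −11, −3], [3, −6, −14]]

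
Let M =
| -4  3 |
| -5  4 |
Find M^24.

M² = I (check: tr M = 0 and det M = -1), so M^24 = I since 24 is even.

[[1, 0], [0, 1]]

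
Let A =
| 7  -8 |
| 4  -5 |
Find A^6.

[[1457, -1456], [728, -727]]

tr A = 2 and det A = -3, so the characteristic polynomial is λ² − (2)λ + (-3) with roots -1 and 3.
Eigenvectors give P = [[1, -2], [1, -1]] with P⁻¹ = [[-1, 2], [-1, 1]], and A = P·diag(-1, 3)·P⁻¹.
Then A^6 = P·diag(1, 729)·P⁻¹ = [[1, -1458], [1, -729]] · [[-1, 2], [-1, 1]] = [[1457, -1456], [728, -727]].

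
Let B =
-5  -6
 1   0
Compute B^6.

[[2059, 3990], [-665, -1266]]

tr B = -5 and det B = 6, so the characteristic polynomial is λ² − (-5)λ + (6) with roots -2 and -3.
Eigenvectors give P = [[-2, 3], [1, -1]] with P⁻¹ = [[1, 3], [1, 2]], and B = P·diag(-2, -3)·P⁻¹.
Then B^6 = P·diag(64, 729)·P⁻¹ = [[-128, 2187], [64, -729]] · [[1, 3], [1, 2]] = [[2059, 3990], [-665, -1266]].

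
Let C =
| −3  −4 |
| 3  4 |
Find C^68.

C² = C (a projection; rank 1, trace 1), so C^68 = C.

[[−3, −4], [3, 4]]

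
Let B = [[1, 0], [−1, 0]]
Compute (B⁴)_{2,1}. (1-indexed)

B² = [[1, 0], [−1, 0]]
B³ = [[1, 0], [−1, 0]]
B⁴ = [[1, 0], [−1, 0]]

−1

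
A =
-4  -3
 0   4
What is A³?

A² = [[16, 0], [0, 16]]
A³ = [[-64, -48], [0, 64]]

[[-64, -48], [0, 64]]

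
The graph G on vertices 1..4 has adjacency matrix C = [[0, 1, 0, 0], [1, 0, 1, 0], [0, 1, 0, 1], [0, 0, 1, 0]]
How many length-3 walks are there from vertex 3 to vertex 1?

The number of length-3 walks from vertex 3 to vertex 1 is entry (3,1) of C^3, where C is the adjacency matrix.
C^2 = [[1, 0, 1, 0], [0, 2, 0, 1], [1, 0, 2, 0], [0, 1, 0, 1]]
C^3 = [[0, 2, 0, 1], [2, 0, 3, 0], [0, 3, 0, 2], [1, 0, 2, 0]]

0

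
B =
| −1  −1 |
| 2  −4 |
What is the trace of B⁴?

97

tr B = −5 and det B = 6, so the characteristic polynomial is λ² − (−5)λ + (6) with roots −2 and −3.
Eigenvectors give P = [[−1, −1], [−1, −2]] with P⁻¹ = [[−2, 1], [1, −1]], and B = P·diag(−2, −3)·P⁻¹.
Then B⁴ = P·diag(16, 81)·P⁻¹ = [[−16, −81], [−16, −162]] · [[−2, 1], [1, −1]] = [[−49, 65], [−130, 146]].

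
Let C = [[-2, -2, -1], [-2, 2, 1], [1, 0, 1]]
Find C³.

[[-15, -14, -8], [-13, 14, 12], [6, -2, -1]]

C² = [[7, 0, -1], [1, 8, 5], [-1, -2, 0]]
C³ = [[-15, -14, -8], [-13, 14, 12], [6, -2, -1]]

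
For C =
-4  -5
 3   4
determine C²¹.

[[-4, -5], [3, 4]]

C² = I (check: tr C = 0 and det C = -1), so C²¹ = C since 21 is odd.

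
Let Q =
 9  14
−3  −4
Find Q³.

tr Q = 5 and det Q = 6, so the characteristic polynomial is λ² − (5)λ + (6) with roots 2 and 3.
Eigenvectors give P = [[2, 7], [−1, −3]] with P⁻¹ = [[−3, −7], [1, 2]], and Q = P·diag(2, 3)·P⁻¹.
Then Q³ = P·diag(8, 27)·P⁻¹ = [[16, 189], [−8, −81]] · [[−3, −7], [1, 2]] = [[141, 266], [−57, −106]].

[[141, 266], [−57, −106]]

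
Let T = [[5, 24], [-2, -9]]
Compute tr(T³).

-28

tr T = -4 and det T = 3, so the characteristic polynomial is λ² − (-4)λ + (3) with roots -3 and -1.
Eigenvectors give P = [[-3, 4], [1, -1]] with P⁻¹ = [[1, 4], [1, 3]], and T = P·diag(-3, -1)·P⁻¹.
Then T³ = P·diag(-27, -1)·P⁻¹ = [[81, -4], [-27, 1]] · [[1, 4], [1, 3]] = [[77, 312], [-26, -105]].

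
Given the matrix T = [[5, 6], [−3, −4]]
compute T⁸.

[[511, 510], [−255, −254]]

tr T = 1 and det T = −2, so the characteristic polynomial is λ² − (1)λ + (−2) with roots −1 and 2.
Eigenvectors give P = [[−1, 2], [1, −1]] with P⁻¹ = [[1, 2], [1, 1]], and T = P·diag(−1, 2)·P⁻¹.
Then T⁸ = P·diag(1, 256)·P⁻¹ = [[−1, 512], [1, −256]] · [[1, 2], [1, 1]] = [[511, 510], [−255, −254]].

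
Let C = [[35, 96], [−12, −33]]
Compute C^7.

tr C = 2 and det C = −3, so the characteristic polynomial is λ² − (2)λ + (−3) with roots 3 and −1.
Eigenvectors give P = [[−3, −8], [1, 3]] with P⁻¹ = [[−3, −8], [1, 3]], and C = P·diag(3, −1)·P⁻¹.
Then C^7 = P·diag(2187, −1)·P⁻¹ = [[−6561, 8], [2187, −3]] · [[−3, −8], [1, 3]] = [[19691, 52512], [−6564, −17505]].

[[19691, 52512], [−6564, −17505]]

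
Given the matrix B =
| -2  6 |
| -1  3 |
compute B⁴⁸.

[[-2, 6], [-1, 3]]

B² = B (a projection; rank 1, trace 1), so B⁴⁸ = B.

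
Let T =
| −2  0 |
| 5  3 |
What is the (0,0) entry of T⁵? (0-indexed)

−32

tr T = 1 and det T = −6, so the characteristic polynomial is λ² − (1)λ + (−6) with roots 3 and −2.
Eigenvectors give P = [[0, −1], [1, 1]] with P⁻¹ = [[1, 1], [−1, 0]], and T = P·diag(3, −2)·P⁻¹.
Then T⁵ = P·diag(243, −32)·P⁻¹ = [[0, 32], [243, −32]] · [[1, 1], [−1, 0]] = [[−32, 0], [275, 243]].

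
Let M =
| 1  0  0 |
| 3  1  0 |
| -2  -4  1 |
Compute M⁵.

[[1, 0, 0], [15, 1, 0], [-130, -20, 1]]

M = I + N where N = [[0, 0, 0], [3, 0, 0], [-2, -4, 0]] is strictly lower-triangular, so N³ = 0.
(I + N)⁵ = I + 5·N + 10·N² = [[1, 0, 0], [15, 1, 0], [-130, -20, 1]].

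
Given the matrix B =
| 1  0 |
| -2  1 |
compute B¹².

[[1, 0], [-24, 1]]

B = I + N where N = [[0, 0], [-2, 0]] is strictly lower-triangular, so N² = 0.
(I + N)¹² = I + 12·N = [[1, 0], [-24, 1]].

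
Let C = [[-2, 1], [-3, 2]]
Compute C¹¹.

C² = I (check: tr C = 0 and det C = -1), so C¹¹ = C since 11 is odd.

[[-2, 1], [-3, 2]]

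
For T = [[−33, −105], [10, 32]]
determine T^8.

tr T = −1 and det T = −6, so the characteristic polynomial is λ² − (−1)λ + (−6) with roots 2 and −3.
Eigenvectors give P = [[−3, 7], [1, −2]] with P⁻¹ = [[2, 7], [1, 3]], and T = P·diag(2, −3)·P⁻¹.
Then T^8 = P·diag(256, 6561)·P⁻¹ = [[−768, 45927], [256, −13122]] · [[2, 7], [1, 3]] = [[44391, 132405], [−12610, −37574]].

[[44391, 132405], [−12610, −37574]]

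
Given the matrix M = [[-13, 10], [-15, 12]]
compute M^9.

tr M = -1 and det M = -6, so the characteristic polynomial is λ² − (-1)λ + (-6) with roots 2 and -3.
Eigenvectors give P = [[-2, 1], [-3, 1]] with P⁻¹ = [[1, -1], [3, -2]], and M = P·diag(2, -3)·P⁻¹.
Then M^9 = P·diag(512, -19683)·P⁻¹ = [[-1024, -19683], [-1536, -19683]] · [[1, -1], [3, -2]] = [[-60073, 40390], [-60585, 40902]].

[[-60073, 40390], [-60585, 40902]]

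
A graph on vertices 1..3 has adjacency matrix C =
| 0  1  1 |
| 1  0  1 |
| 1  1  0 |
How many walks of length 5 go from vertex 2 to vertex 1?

The number of length-5 walks from vertex 2 to vertex 1 is entry (2,1) of C⁵, where C is the adjacency matrix.
C² = [[2, 1, 1], [1, 2, 1], [1, 1, 2]]
C³ = [[2, 3, 3], [3, 2, 3], [3, 3, 2]]
C⁴ = [[6, 5, 5], [5, 6, 5], [5, 5, 6]]
C⁵ = [[10, 11, 11], [11, 10, 11], [11, 11, 10]]

11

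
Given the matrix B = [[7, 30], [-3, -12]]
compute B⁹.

tr B = -5 and det B = 6, so the characteristic polynomial is λ² − (-5)λ + (6) with roots -3 and -2.
Eigenvectors give P = [[-3, 10], [1, -3]] with P⁻¹ = [[3, 10], [1, 3]], and B = P·diag(-3, -2)·P⁻¹.
Then B⁹ = P·diag(-19683, -512)·P⁻¹ = [[59049, -5120], [-19683, 1536]] · [[3, 10], [1, 3]] = [[172027, 575130], [-57513, -192222]].

[[172027, 575130], [-57513, -192222]]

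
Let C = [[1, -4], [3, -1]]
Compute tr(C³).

C² = [[-11, 0], [0, -11]]
C³ = [[-11, 44], [-33, 11]]

0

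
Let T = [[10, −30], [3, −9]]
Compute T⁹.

[[10, −30], [3, −9]]

T² = T (a projection; rank 1, trace 1), so T⁹ = T.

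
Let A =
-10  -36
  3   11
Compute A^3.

[[-28, -108], [9, 35]]

tr A = 1 and det A = -2, so the characteristic polynomial is λ² − (1)λ + (-2) with roots 2 and -1.
Eigenvectors give P = [[3, -4], [-1, 1]] with P⁻¹ = [[-1, -4], [-1, -3]], and A = P·diag(2, -1)·P⁻¹.
Then A^3 = P·diag(8, -1)·P⁻¹ = [[24, 4], [-8, -1]] · [[-1, -4], [-1, -3]] = [[-28, -108], [9, 35]].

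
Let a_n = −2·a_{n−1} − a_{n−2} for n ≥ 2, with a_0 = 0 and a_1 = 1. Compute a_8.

−8

With companion matrix T = [[−2, −1], [1, 0]], [a_n, a_{n−1}]ᵀ = T·[a_{n−1}, a_{n−2}]ᵀ, so [a_8, a_7]ᵀ = T⁷·[a_1, a_0]ᵀ.
T⁷ = [[−8, −7], [7, 6]], giving [a_8, a_7]ᵀ = [[−8], [7]].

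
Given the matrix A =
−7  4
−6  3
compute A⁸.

tr A = −4 and det A = 3, so the characteristic polynomial is λ² − (−4)λ + (3) with roots −3 and −1.
Eigenvectors give P = [[1, −2], [1, −3]] with P⁻¹ = [[3, −2], [1, −1]], and A = P·diag(−3, −1)·P⁻¹.
Then A⁸ = P·diag(6561, 1)·P⁻¹ = [[6561, −2], [6561, −3]] · [[3, −2], [1, −1]] = [[19681, −13120], [19680, −13119]].

[[19681, −13120], [19680, −13119]]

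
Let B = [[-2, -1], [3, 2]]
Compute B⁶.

B² = I (check: tr B = 0 and det B = -1), so B⁶ = I since 6 is even.

[[1, 0], [0, 1]]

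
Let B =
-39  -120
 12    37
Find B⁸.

[[65601, 196800], [-19680, -59039]]

tr B = -2 and det B = -3, so the characteristic polynomial is λ² − (-2)λ + (-3) with roots -3 and 1.
Eigenvectors give P = [[10, -3], [-3, 1]] with P⁻¹ = [[1, 3], [3, 10]], and B = P·diag(-3, 1)·P⁻¹.
Then B⁸ = P·diag(6561, 1)·P⁻¹ = [[65610, -3], [-19683, 1]] · [[1, 3], [3, 10]] = [[65601, 196800], [-19680, -59039]].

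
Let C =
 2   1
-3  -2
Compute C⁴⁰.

[[1, 0], [0, 1]]

C² = I (check: tr C = 0 and det C = -1), so C⁴⁰ = I since 40 is even.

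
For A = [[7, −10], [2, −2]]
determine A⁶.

tr A = 5 and det A = 6, so the characteristic polynomial is λ² − (5)λ + (6) with roots 3 and 2.
Eigenvectors give P = [[5, 2], [2, 1]] with P⁻¹ = [[1, −2], [−2, 5]], and A = P·diag(3, 2)·P⁻¹.
Then A⁶ = P·diag(729, 64)·P⁻¹ = [[3645, 128], [1458, 64]] · [[1, −2], [−2, 5]] = [[3389, −6650], [1330, −2596]].

[[3389, −6650], [1330, −2596]]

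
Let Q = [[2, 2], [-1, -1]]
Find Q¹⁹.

[[2, 2], [-1, -1]]

Q² = Q (a projection; rank 1, trace 1), so Q¹⁹ = Q.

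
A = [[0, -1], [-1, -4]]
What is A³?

[[-4, -17], [-17, -72]]

A² = [[1, 4], [4, 17]]
A³ = [[-4, -17], [-17, -72]]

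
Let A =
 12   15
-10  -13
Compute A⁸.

tr A = -1 and det A = -6, so the characteristic polynomial is λ² − (-1)λ + (-6) with roots -3 and 2.
Eigenvectors give P = [[-1, 3], [1, -2]] with P⁻¹ = [[2, 3], [1, 1]], and A = P·diag(-3, 2)·P⁻¹.
Then A⁸ = P·diag(6561, 256)·P⁻¹ = [[-6561, 768], [6561, -512]] · [[2, 3], [1, 1]] = [[-12354, -18915], [12610, 19171]].

[[-12354, -18915], [12610, 19171]]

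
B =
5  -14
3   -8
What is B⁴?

[[-89, 210], [-45, 106]]

tr B = -3 and det B = 2, so the characteristic polynomial is λ² − (-3)λ + (2) with roots -1 and -2.
Eigenvectors give P = [[7, -2], [3, -1]] with P⁻¹ = [[1, -2], [3, -7]], and B = P·diag(-1, -2)·P⁻¹.
Then B⁴ = P·diag(1, 16)·P⁻¹ = [[7, -32], [3, -16]] · [[1, -2], [3, -7]] = [[-89, 210], [-45, 106]].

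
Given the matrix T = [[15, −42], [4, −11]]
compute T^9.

[[137775, −413322], [39364, −118091]]

tr T = 4 and det T = 3, so the characteristic polynomial is λ² − (4)λ + (3) with roots 1 and 3.
Eigenvectors give P = [[3, 7], [1, 2]] with P⁻¹ = [[−2, 7], [1, −3]], and T = P·diag(1, 3)·P⁻¹.
Then T^9 = P·diag(1, 19683)·P⁻¹ = [[3, 137781], [1, 39366]] · [[−2, 7], [1, −3]] = [[137775, −413322], [39364, −118091]].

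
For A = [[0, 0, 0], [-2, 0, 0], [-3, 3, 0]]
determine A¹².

[[0, 0, 0], [0, 0, 0], [0, 0, 0]]

A is strictly triangular, hence nilpotent: A³ = 0, so A¹² = 0.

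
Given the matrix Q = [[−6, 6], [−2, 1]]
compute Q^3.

tr Q = −5 and det Q = 6, so the characteristic polynomial is λ² − (−5)λ + (6) with roots −3 and −2.
Eigenvectors give P = [[−2, 3], [−1, 2]] with P⁻¹ = [[−2, 3], [−1, 2]], and Q = P·diag(−3, −2)·P⁻¹.
Then Q^3 = P·diag(−27, −8)·P⁻¹ = [[54, −24], [27, −16]] · [[−2, 3], [−1, 2]] = [[−84, 114], [−38, 49]].

[[−84, 114], [−38, 49]]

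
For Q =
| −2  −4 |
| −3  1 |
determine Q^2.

[[16, 4], [3, 13]]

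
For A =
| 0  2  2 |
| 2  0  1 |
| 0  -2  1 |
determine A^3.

A^2 = [[4, -4, 4], [0, 2, 5], [-4, -2, -1]]
A^3 = [[-8, 0, 8], [4, -10, 7], [-4, -6, -11]]

[[-8, 0, 8], [4, -10, 7], [-4, -6, -11]]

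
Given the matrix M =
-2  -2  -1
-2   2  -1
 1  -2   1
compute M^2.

[[7, 2, 3], [-1, 10, -1], [3, -8, 2]]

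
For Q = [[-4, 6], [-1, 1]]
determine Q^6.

tr Q = -3 and det Q = 2, so the characteristic polynomial is λ² − (-3)λ + (2) with roots -2 and -1.
Eigenvectors give P = [[-3, 2], [-1, 1]] with P⁻¹ = [[-1, 2], [-1, 3]], and Q = P·diag(-2, -1)·P⁻¹.
Then Q^6 = P·diag(64, 1)·P⁻¹ = [[-192, 2], [-64, 1]] · [[-1, 2], [-1, 3]] = [[190, -378], [63, -125]].

[[190, -378], [63, -125]]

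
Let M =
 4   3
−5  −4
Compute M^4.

[[1, 0], [0, 1]]

M² = I (check: tr M = 0 and det M = −1), so M^4 = I since 4 is even.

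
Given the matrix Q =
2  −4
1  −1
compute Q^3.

Q^2 = [[0, −4], [1, −3]]
Q^3 = [[−4, 4], [−1, −1]]

[[−4, 4], [−1, −1]]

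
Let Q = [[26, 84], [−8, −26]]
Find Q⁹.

[[6656, 21504], [−2048, −6656]]

tr Q = 0 and det Q = −4, so the characteristic polynomial is λ² − (0)λ + (−4) with roots −2 and 2.
Eigenvectors give P = [[3, 7], [−1, −2]] with P⁻¹ = [[−2, −7], [1, 3]], and Q = P·diag(−2, 2)·P⁻¹.
Then Q⁹ = P·diag(−512, 512)·P⁻¹ = [[−1536, 3584], [512, −1024]] · [[−2, −7], [1, 3]] = [[6656, 21504], [−2048, −6656]].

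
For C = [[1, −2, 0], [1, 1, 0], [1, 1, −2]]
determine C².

[[−1, −4, 0], [2, −1, 0], [0, −3, 4]]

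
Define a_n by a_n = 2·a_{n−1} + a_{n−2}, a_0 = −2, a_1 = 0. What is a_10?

With companion matrix A = [[2, 1], [1, 0]], [a_n, a_{n−1}]ᵀ = A·[a_{n−1}, a_{n−2}]ᵀ, so [a_10, a_9]ᵀ = A⁹·[a_1, a_0]ᵀ.
A⁹ = [[2378, 985], [985, 408]], giving [a_10, a_9]ᵀ = [[−1970], [−816]].

−1970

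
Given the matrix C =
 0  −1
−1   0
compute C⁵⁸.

[[1, 0], [0, 1]]

C² = I (check: tr C = 0 and det C = −1), so C⁵⁸ = I since 58 is even.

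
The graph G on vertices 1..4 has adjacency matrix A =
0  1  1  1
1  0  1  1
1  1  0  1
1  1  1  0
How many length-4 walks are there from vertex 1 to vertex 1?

The number of length-4 walks from vertex 1 to vertex 1 is entry (1,1) of A⁴, where A is the adjacency matrix.
A² = [[3, 2, 2, 2], [2, 3, 2, 2], [2, 2, 3, 2], [2, 2, 2, 3]]
A³ = [[6, 7, 7, 7], [7, 6, 7, 7], [7, 7, 6, 7], [7, 7, 7, 6]]
A⁴ = [[21, 20, 20, 20], [20, 21, 20, 20], [20, 20, 21, 20], [20, 20, 20, 21]]

21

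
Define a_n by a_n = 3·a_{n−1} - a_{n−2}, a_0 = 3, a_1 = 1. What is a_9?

With companion matrix M = [[3, -1], [1, 0]], [a_n, a_{n−1}]ᵀ = M·[a_{n−1}, a_{n−2}]ᵀ, so [a_9, a_8]ᵀ = M⁸·[a_1, a_0]ᵀ.
M⁸ = [[2584, -987], [987, -377]], giving [a_9, a_8]ᵀ = [[-377], [-144]].

-377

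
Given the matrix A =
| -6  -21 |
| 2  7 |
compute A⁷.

A² = A (a projection; rank 1, trace 1), so A⁷ = A.

[[-6, -21], [2, 7]]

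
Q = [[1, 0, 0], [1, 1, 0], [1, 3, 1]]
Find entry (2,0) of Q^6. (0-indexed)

Q = I + N where N = [[0, 0, 0], [1, 0, 0], [1, 3, 0]] is strictly lower-triangular, so N^3 = 0.
(I + N)^6 = I + 6·N + 15·N^2 = [[1, 0, 0], [6, 1, 0], [51, 18, 1]].

51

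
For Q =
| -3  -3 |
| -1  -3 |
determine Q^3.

Q^2 = [[12, 18], [6, 12]]
Q^3 = [[-54, -90], [-30, -54]]

[[-54, -90], [-30, -54]]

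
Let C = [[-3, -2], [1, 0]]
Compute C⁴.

tr C = -3 and det C = 2, so the characteristic polynomial is λ² − (-3)λ + (2) with roots -2 and -1.
Eigenvectors give P = [[-2, 1], [1, -1]] with P⁻¹ = [[-1, -1], [-1, -2]], and C = P·diag(-2, -1)·P⁻¹.
Then C⁴ = P·diag(16, 1)·P⁻¹ = [[-32, 1], [16, -1]] · [[-1, -1], [-1, -2]] = [[31, 30], [-15, -14]].

[[31, 30], [-15, -14]]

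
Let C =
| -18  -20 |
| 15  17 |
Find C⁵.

[[-1068, -1100], [825, 857]]

tr C = -1 and det C = -6, so the characteristic polynomial is λ² − (-1)λ + (-6) with roots 2 and -3.
Eigenvectors give P = [[1, 4], [-1, -3]] with P⁻¹ = [[-3, -4], [1, 1]], and C = P·diag(2, -3)·P⁻¹.
Then C⁵ = P·diag(32, -243)·P⁻¹ = [[32, -972], [-32, 729]] · [[-3, -4], [1, 1]] = [[-1068, -1100], [825, 857]].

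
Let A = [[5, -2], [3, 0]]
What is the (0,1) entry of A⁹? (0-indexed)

-38342

tr A = 5 and det A = 6, so the characteristic polynomial is λ² − (5)λ + (6) with roots 2 and 3.
Eigenvectors give P = [[2, 1], [3, 1]] with P⁻¹ = [[-1, 1], [3, -2]], and A = P·diag(2, 3)·P⁻¹.
Then A⁹ = P·diag(512, 19683)·P⁻¹ = [[1024, 19683], [1536, 19683]] · [[-1, 1], [3, -2]] = [[58025, -38342], [57513, -37830]].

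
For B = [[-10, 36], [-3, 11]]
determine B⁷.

[[-388, 1548], [-129, 515]]

tr B = 1 and det B = -2, so the characteristic polynomial is λ² − (1)λ + (-2) with roots 2 and -1.
Eigenvectors give P = [[3, 4], [1, 1]] with P⁻¹ = [[-1, 4], [1, -3]], and B = P·diag(2, -1)·P⁻¹.
Then B⁷ = P·diag(128, -1)·P⁻¹ = [[384, -4], [128, -1]] · [[-1, 4], [1, -3]] = [[-388, 1548], [-129, 515]].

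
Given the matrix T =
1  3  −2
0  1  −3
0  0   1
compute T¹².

T = I + N where N = [[0, 3, −2], [0, 0, −3], [0, 0, 0]] is strictly upper-triangular, so N³ = 0.
(I + N)¹² = I + 12·N + 66·N² = [[1, 36, −618], [0, 1, −36], [0, 0, 1]].

[[1, 36, −618], [0, 1, −36], [0, 0, 1]]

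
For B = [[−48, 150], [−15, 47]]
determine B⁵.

[[−2718, 8250], [−825, 2507]]

tr B = −1 and det B = −6, so the characteristic polynomial is λ² − (−1)λ + (−6) with roots 2 and −3.
Eigenvectors give P = [[3, 10], [1, 3]] with P⁻¹ = [[−3, 10], [1, −3]], and B = P·diag(2, −3)·P⁻¹.
Then B⁵ = P·diag(32, −243)·P⁻¹ = [[96, −2430], [32, −729]] · [[−3, 10], [1, −3]] = [[−2718, 8250], [−825, 2507]].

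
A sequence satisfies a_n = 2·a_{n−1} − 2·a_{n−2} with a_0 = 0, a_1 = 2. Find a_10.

With companion matrix C = [[2, −2], [1, 0]], [a_n, a_{n−1}]ᵀ = C·[a_{n−1}, a_{n−2}]ᵀ, so [a_10, a_9]ᵀ = C⁹·[a_1, a_0]ᵀ.
C⁹ = [[32, −32], [16, 0]], giving [a_10, a_9]ᵀ = [[64], [32]].

64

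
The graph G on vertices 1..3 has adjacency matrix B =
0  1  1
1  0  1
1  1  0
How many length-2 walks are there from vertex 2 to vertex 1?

The number of length-2 walks from vertex 2 to vertex 1 is entry (2,1) of B^2, where B is the adjacency matrix.
B^2 = [[2, 1, 1], [1, 2, 1], [1, 1, 2]]

1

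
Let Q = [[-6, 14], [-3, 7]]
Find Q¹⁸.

[[-6, 14], [-3, 7]]

Q² = Q (a projection; rank 1, trace 1), so Q¹⁸ = Q.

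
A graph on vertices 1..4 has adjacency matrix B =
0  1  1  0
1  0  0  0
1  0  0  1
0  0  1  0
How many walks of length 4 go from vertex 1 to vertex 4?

3

The number of length-4 walks from vertex 1 to vertex 4 is entry (1,4) of B⁴, where B is the adjacency matrix.
B² = [[2, 0, 0, 1], [0, 1, 1, 0], [0, 1, 2, 0], [1, 0, 0, 1]]
B³ = [[0, 2, 3, 0], [2, 0, 0, 1], [3, 0, 0, 2], [0, 1, 2, 0]]
B⁴ = [[5, 0, 0, 3], [0, 2, 3, 0], [0, 3, 5, 0], [3, 0, 0, 2]]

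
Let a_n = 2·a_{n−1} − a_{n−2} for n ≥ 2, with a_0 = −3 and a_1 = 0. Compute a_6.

With companion matrix M = [[2, −1], [1, 0]], [a_n, a_{n−1}]ᵀ = M·[a_{n−1}, a_{n−2}]ᵀ, so [a_6, a_5]ᵀ = M^5·[a_1, a_0]ᵀ.
M^5 = [[6, −5], [5, −4]], giving [a_6, a_5]ᵀ = [[15], [12]].

15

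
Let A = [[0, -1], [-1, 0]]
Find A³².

[[1, 0], [0, 1]]

A² = I (check: tr A = 0 and det A = -1), so A³² = I since 32 is even.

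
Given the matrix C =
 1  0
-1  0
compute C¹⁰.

C² = C (a projection; rank 1, trace 1), so C¹⁰ = C.

[[1, 0], [-1, 0]]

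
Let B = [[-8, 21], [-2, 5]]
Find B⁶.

tr B = -3 and det B = 2, so the characteristic polynomial is λ² − (-3)λ + (2) with roots -2 and -1.
Eigenvectors give P = [[-7, -3], [-2, -1]] with P⁻¹ = [[-1, 3], [2, -7]], and B = P·diag(-2, -1)·P⁻¹.
Then B⁶ = P·diag(64, 1)·P⁻¹ = [[-448, -3], [-128, -1]] · [[-1, 3], [2, -7]] = [[442, -1323], [126, -377]].

[[442, -1323], [126, -377]]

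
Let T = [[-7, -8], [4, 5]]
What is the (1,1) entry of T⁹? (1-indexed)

tr T = -2 and det T = -3, so the characteristic polynomial is λ² − (-2)λ + (-3) with roots 1 and -3.
Eigenvectors give P = [[-1, -2], [1, 1]] with P⁻¹ = [[1, 2], [-1, -1]], and T = P·diag(1, -3)·P⁻¹.
Then T⁹ = P·diag(1, -19683)·P⁻¹ = [[-1, 39366], [1, -19683]] · [[1, 2], [-1, -1]] = [[-39367, -39368], [19684, 19685]].

-39367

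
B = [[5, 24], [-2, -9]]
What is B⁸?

tr B = -4 and det B = 3, so the characteristic polynomial is λ² − (-4)λ + (3) with roots -1 and -3.
Eigenvectors give P = [[4, 3], [-1, -1]] with P⁻¹ = [[1, 3], [-1, -4]], and B = P·diag(-1, -3)·P⁻¹.
Then B⁸ = P·diag(1, 6561)·P⁻¹ = [[4, 19683], [-1, -6561]] · [[1, 3], [-1, -4]] = [[-19679, -78720], [6560, 26241]].

[[-19679, -78720], [6560, 26241]]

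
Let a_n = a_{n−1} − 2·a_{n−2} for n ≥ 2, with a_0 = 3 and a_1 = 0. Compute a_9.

18

With companion matrix T = [[1, −2], [1, 0]], [a_n, a_{n−1}]ᵀ = T·[a_{n−1}, a_{n−2}]ᵀ, so [a_9, a_8]ᵀ = T⁸·[a_1, a_0]ᵀ.
T⁸ = [[−17, 6], [−3, −14]], giving [a_9, a_8]ᵀ = [[18], [−42]].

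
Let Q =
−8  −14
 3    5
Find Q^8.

[[1786, 3570], [−765, −1529]]

tr Q = −3 and det Q = 2, so the characteristic polynomial is λ² − (−3)λ + (2) with roots −2 and −1.
Eigenvectors give P = [[7, −2], [−3, 1]] with P⁻¹ = [[1, 2], [3, 7]], and Q = P·diag(−2, −1)·P⁻¹.
Then Q^8 = P·diag(256, 1)·P⁻¹ = [[1792, −2], [−768, 1]] · [[1, 2], [3, 7]] = [[1786, 3570], [−765, −1529]].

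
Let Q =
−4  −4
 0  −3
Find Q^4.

Q^2 = [[16, 28], [0, 9]]
Q^3 = [[−64, −148], [0, −27]]
Q^4 = [[256, 700], [0, 81]]

[[256, 700], [0, 81]]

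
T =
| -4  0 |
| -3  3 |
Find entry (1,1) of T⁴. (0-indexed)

T² = [[16, 0], [3, 9]]
T³ = [[-64, 0], [-39, 27]]
T⁴ = [[256, 0], [75, 81]]

81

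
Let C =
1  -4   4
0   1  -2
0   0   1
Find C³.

[[1, -12, 36], [0, 1, -6], [0, 0, 1]]

C = I + N where N = [[0, -4, 4], [0, 0, -2], [0, 0, 0]] is strictly upper-triangular, so N³ = 0.
(I + N)³ = I + 3·N + 3·N² = [[1, -12, 36], [0, 1, -6], [0, 0, 1]].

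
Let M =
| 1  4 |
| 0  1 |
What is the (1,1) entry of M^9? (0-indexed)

1

M = I + N where N = [[0, 4], [0, 0]] is strictly upper-triangular, so N^2 = 0.
(I + N)^9 = I + 9·N = [[1, 36], [0, 1]].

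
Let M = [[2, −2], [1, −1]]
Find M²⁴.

M² = M (a projection; rank 1, trace 1), so M²⁴ = M.

[[2, −2], [1, −1]]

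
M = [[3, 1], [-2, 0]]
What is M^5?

[[63, 31], [-62, -30]]

tr M = 3 and det M = 2, so the characteristic polynomial is λ² − (3)λ + (2) with roots 2 and 1.
Eigenvectors give P = [[-1, -1], [1, 2]] with P⁻¹ = [[-2, -1], [1, 1]], and M = P·diag(2, 1)·P⁻¹.
Then M^5 = P·diag(32, 1)·P⁻¹ = [[-32, -1], [32, 2]] · [[-2, -1], [1, 1]] = [[63, 31], [-62, -30]].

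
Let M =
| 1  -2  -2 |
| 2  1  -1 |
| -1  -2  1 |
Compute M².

[[-1, 0, -2], [5, -1, -6], [-6, -2, 5]]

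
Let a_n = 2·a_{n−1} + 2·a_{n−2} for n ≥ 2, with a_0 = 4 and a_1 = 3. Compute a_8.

5312

With companion matrix B = [[2, 2], [1, 0]], [a_n, a_{n−1}]ᵀ = B·[a_{n−1}, a_{n−2}]ᵀ, so [a_8, a_7]ᵀ = B⁷·[a_1, a_0]ᵀ.
B⁷ = [[896, 656], [328, 240]], giving [a_8, a_7]ᵀ = [[5312], [1944]].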